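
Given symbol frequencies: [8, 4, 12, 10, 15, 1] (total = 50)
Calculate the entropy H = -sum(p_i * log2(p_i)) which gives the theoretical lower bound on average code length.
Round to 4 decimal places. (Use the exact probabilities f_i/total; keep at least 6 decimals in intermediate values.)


Per-symbol terms -p_i * log2(p_i) with p_i = f_i/50:
  p = 8/50 = 0.160000: log2(p) = -2.643856, -p*log2(p) = 0.423017
  p = 4/50 = 0.080000: log2(p) = -3.643856, -p*log2(p) = 0.291508
  p = 12/50 = 0.240000: log2(p) = -2.058894, -p*log2(p) = 0.494134
  p = 10/50 = 0.200000: log2(p) = -2.321928, -p*log2(p) = 0.464386
  p = 15/50 = 0.300000: log2(p) = -1.736966, -p*log2(p) = 0.521090
  p = 1/50 = 0.020000: log2(p) = -5.643856, -p*log2(p) = 0.112877
H = 0.423017 + 0.291508 + 0.494134 + 0.464386 + 0.521090 + 0.112877 = 2.307012

H = 2.307 bits/symbol


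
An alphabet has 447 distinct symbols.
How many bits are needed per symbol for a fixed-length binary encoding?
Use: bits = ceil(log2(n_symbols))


log2(447) = 8.8041
Bracket: 2^8 = 256 < 447 <= 2^9 = 512
So ceil(log2(447)) = 9

bits = ceil(log2(447)) = ceil(8.8041) = 9 bits


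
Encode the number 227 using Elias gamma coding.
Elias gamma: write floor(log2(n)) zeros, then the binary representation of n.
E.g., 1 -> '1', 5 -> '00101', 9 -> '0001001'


num_bits = floor(log2(227)) + 1 = 8
leading_zeros = num_bits - 1 = 7
binary(227) = 11100011

Elias gamma(227) = '0000000' + '11100011' = 000000011100011 (15 bits)


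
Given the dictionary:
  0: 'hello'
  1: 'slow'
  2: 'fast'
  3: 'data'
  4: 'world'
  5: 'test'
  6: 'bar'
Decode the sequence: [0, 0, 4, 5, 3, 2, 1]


Look up each index in the dictionary:
  0 -> 'hello'
  0 -> 'hello'
  4 -> 'world'
  5 -> 'test'
  3 -> 'data'
  2 -> 'fast'
  1 -> 'slow'

Decoded: "hello hello world test data fast slow"


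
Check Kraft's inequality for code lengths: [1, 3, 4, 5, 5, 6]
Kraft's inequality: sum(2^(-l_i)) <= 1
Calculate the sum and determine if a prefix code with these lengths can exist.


Sum = 2^(-1) + 2^(-3) + 2^(-4) + 2^(-5) + 2^(-5) + 2^(-6)
    = 0.5 + 0.125 + 0.0625 + 0.03125 + 0.03125 + 0.015625
    = 49/64 = 0.765625
Since 0.765625 <= 1, Kraft's inequality IS satisfied.
A prefix code with these lengths CAN exist.

Kraft sum = 0.765625. Satisfied.


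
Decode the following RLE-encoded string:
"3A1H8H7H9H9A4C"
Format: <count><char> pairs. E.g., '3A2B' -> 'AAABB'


Expanding each <count><char> pair:
  3A -> 'AAA'
  1H -> 'H'
  8H -> 'HHHHHHHH'
  7H -> 'HHHHHHH'
  9H -> 'HHHHHHHHH'
  9A -> 'AAAAAAAAA'
  4C -> 'CCCC'

Decoded = AAAHHHHHHHHHHHHHHHHHHHHHHHHHAAAAAAAAACCCC


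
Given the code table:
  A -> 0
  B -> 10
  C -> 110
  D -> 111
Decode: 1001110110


Decoding:
10 -> B
0 -> A
111 -> D
0 -> A
110 -> C


Result: BADAC


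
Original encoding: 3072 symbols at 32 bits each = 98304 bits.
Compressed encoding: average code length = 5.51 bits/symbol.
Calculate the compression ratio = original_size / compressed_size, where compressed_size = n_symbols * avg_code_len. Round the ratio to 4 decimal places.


original_size = n_symbols * orig_bits = 3072 * 32 = 98304 bits
compressed_size = n_symbols * avg_code_len = 3072 * 5.51 = 16926.72 bits
ratio = original_size / compressed_size = 98304 / 16926.72 = 5.8076

Compression ratio = 5.8076


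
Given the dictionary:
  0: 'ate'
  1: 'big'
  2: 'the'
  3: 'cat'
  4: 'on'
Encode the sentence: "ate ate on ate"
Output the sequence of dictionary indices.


Look up each word in the dictionary:
  'ate' -> 0
  'ate' -> 0
  'on' -> 4
  'ate' -> 0

Encoded: [0, 0, 4, 0]


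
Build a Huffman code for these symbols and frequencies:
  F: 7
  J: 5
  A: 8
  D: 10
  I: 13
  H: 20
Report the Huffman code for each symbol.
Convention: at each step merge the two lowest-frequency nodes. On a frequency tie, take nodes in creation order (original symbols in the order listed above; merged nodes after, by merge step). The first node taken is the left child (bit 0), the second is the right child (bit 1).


Huffman tree construction:
Step 1: Merge J(5) + F(7) = 12
Step 2: Merge A(8) + D(10) = 18
Step 3: Merge (J+F)(12) + I(13) = 25
Step 4: Merge (A+D)(18) + H(20) = 38
Step 5: Merge ((J+F)+I)(25) + ((A+D)+H)(38) = 63
Read each symbol's code off the tree from the root (left child = 0, right child = 1).

Codes:
  F: 001 (length 3)
  J: 000 (length 3)
  A: 100 (length 3)
  D: 101 (length 3)
  I: 01 (length 2)
  H: 11 (length 2)
Average code length: 156/63 = 2.4762 bits/symbol


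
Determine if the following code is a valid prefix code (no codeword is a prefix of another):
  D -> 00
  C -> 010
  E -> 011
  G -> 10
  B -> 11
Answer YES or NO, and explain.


Checking each pair (does one codeword prefix another?):
  D='00' vs C='010': no prefix
  D='00' vs E='011': no prefix
  D='00' vs G='10': no prefix
  D='00' vs B='11': no prefix
  C='010' vs D='00': no prefix
  C='010' vs E='011': no prefix
  C='010' vs G='10': no prefix
  C='010' vs B='11': no prefix
  E='011' vs D='00': no prefix
  E='011' vs C='010': no prefix
  E='011' vs G='10': no prefix
  E='011' vs B='11': no prefix
  G='10' vs D='00': no prefix
  G='10' vs C='010': no prefix
  G='10' vs E='011': no prefix
  G='10' vs B='11': no prefix
  B='11' vs D='00': no prefix
  B='11' vs C='010': no prefix
  B='11' vs E='011': no prefix
  B='11' vs G='10': no prefix
No violation found over all pairs.

YES -- this is a valid prefix code. No codeword is a prefix of any other codeword.


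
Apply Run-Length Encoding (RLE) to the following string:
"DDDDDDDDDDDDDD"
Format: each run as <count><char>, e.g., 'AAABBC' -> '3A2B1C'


Scanning runs left to right:
  i=0: run of 'D' x 14 -> '14D'

RLE = 14D


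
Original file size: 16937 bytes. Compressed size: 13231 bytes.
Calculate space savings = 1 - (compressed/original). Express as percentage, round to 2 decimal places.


ratio = compressed/original = 13231/16937 = 0.781189
savings = 1 - ratio = 1 - 0.781189 = 0.218811
as a percentage: 0.218811 * 100 = 21.88%

Space savings = 1 - 13231/16937 = 21.88%


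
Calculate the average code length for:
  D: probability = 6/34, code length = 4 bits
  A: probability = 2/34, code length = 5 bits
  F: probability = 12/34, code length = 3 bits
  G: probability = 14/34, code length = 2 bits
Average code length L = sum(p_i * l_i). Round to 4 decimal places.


Weighted contributions p_i * l_i:
  D: (6/34) * 4 = 24/34
  A: (2/34) * 5 = 10/34
  F: (12/34) * 3 = 36/34
  G: (14/34) * 2 = 28/34
Sum = (24 + 10 + 36 + 28)/34 = 98/34

L = 98/34 = 2.8824 bits/symbol


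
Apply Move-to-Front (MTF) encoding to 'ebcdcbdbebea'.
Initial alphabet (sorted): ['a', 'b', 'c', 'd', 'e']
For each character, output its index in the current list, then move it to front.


MTF encoding:
'e': index 4 in ['a', 'b', 'c', 'd', 'e'] -> ['e', 'a', 'b', 'c', 'd']
'b': index 2 in ['e', 'a', 'b', 'c', 'd'] -> ['b', 'e', 'a', 'c', 'd']
'c': index 3 in ['b', 'e', 'a', 'c', 'd'] -> ['c', 'b', 'e', 'a', 'd']
'd': index 4 in ['c', 'b', 'e', 'a', 'd'] -> ['d', 'c', 'b', 'e', 'a']
'c': index 1 in ['d', 'c', 'b', 'e', 'a'] -> ['c', 'd', 'b', 'e', 'a']
'b': index 2 in ['c', 'd', 'b', 'e', 'a'] -> ['b', 'c', 'd', 'e', 'a']
'd': index 2 in ['b', 'c', 'd', 'e', 'a'] -> ['d', 'b', 'c', 'e', 'a']
'b': index 1 in ['d', 'b', 'c', 'e', 'a'] -> ['b', 'd', 'c', 'e', 'a']
'e': index 3 in ['b', 'd', 'c', 'e', 'a'] -> ['e', 'b', 'd', 'c', 'a']
'b': index 1 in ['e', 'b', 'd', 'c', 'a'] -> ['b', 'e', 'd', 'c', 'a']
'e': index 1 in ['b', 'e', 'd', 'c', 'a'] -> ['e', 'b', 'd', 'c', 'a']
'a': index 4 in ['e', 'b', 'd', 'c', 'a'] -> ['a', 'e', 'b', 'd', 'c']


Output: [4, 2, 3, 4, 1, 2, 2, 1, 3, 1, 1, 4]


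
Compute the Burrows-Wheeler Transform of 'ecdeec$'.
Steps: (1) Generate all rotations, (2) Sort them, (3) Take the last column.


Rotations (sorted):
  0: $ecdeec -> last char: c
  1: c$ecdee -> last char: e
  2: cdeec$e -> last char: e
  3: deec$ec -> last char: c
  4: ec$ecde -> last char: e
  5: ecdeec$ -> last char: $
  6: eec$ecd -> last char: d


BWT = ceece$d


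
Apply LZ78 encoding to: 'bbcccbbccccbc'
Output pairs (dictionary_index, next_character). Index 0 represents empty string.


LZ78 encoding steps:
Dictionary: {0: ''}
Step 1: w='' (idx 0), next='b' -> output (0, 'b'), add 'b' as idx 1
Step 2: w='b' (idx 1), next='c' -> output (1, 'c'), add 'bc' as idx 2
Step 3: w='' (idx 0), next='c' -> output (0, 'c'), add 'c' as idx 3
Step 4: w='c' (idx 3), next='b' -> output (3, 'b'), add 'cb' as idx 4
Step 5: w='bc' (idx 2), next='c' -> output (2, 'c'), add 'bcc' as idx 5
Step 6: w='c' (idx 3), next='c' -> output (3, 'c'), add 'cc' as idx 6
Step 7: w='bc' (idx 2), end of input -> output (2, '')


Encoded: [(0, 'b'), (1, 'c'), (0, 'c'), (3, 'b'), (2, 'c'), (3, 'c'), (2, '')]


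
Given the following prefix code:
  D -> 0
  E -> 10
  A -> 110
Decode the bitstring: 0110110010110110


Decoding step by step:
Bits 0 -> D
Bits 110 -> A
Bits 110 -> A
Bits 0 -> D
Bits 10 -> E
Bits 110 -> A
Bits 110 -> A


Decoded message: DAADEAA


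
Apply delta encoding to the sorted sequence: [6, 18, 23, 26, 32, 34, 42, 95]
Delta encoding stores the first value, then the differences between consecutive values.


First value: 6
Deltas:
  18 - 6 = 12
  23 - 18 = 5
  26 - 23 = 3
  32 - 26 = 6
  34 - 32 = 2
  42 - 34 = 8
  95 - 42 = 53


Delta encoded: [6, 12, 5, 3, 6, 2, 8, 53]


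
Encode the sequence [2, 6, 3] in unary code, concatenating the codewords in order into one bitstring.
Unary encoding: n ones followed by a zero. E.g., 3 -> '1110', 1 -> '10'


Encode each number as n ones followed by a terminating 0:
  2 -> 110 (3 bits)
  6 -> 1111110 (7 bits)
  3 -> 1110 (4 bits)
Total length = 3 + 7 + 4 = 14 bits.

Unary([2, 6, 3]) = 11011111101110 (14 bits)


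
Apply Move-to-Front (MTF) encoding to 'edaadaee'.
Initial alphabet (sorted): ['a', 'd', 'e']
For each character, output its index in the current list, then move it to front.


MTF encoding:
'e': index 2 in ['a', 'd', 'e'] -> ['e', 'a', 'd']
'd': index 2 in ['e', 'a', 'd'] -> ['d', 'e', 'a']
'a': index 2 in ['d', 'e', 'a'] -> ['a', 'd', 'e']
'a': index 0 in ['a', 'd', 'e'] -> ['a', 'd', 'e']
'd': index 1 in ['a', 'd', 'e'] -> ['d', 'a', 'e']
'a': index 1 in ['d', 'a', 'e'] -> ['a', 'd', 'e']
'e': index 2 in ['a', 'd', 'e'] -> ['e', 'a', 'd']
'e': index 0 in ['e', 'a', 'd'] -> ['e', 'a', 'd']


Output: [2, 2, 2, 0, 1, 1, 2, 0]


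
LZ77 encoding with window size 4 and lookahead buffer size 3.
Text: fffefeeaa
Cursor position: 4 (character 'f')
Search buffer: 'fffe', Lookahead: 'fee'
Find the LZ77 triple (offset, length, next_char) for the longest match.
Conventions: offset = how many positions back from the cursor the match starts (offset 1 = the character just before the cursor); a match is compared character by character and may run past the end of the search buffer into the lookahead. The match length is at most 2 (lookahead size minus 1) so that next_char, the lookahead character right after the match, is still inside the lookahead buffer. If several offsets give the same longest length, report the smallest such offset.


Try each offset into the search buffer:
  offset=1 (pos 3, char 'e'): match length 0
  offset=2 (pos 2, char 'f'): match length 2
  offset=3 (pos 1, char 'f'): match length 1
  offset=4 (pos 0, char 'f'): match length 1
Longest match has length 2 at offset 2.
next_char = character at position 4 + 2 = 6 -> 'e'

Best match: offset=2, length=2 (matching 'fe' starting at position 2)
LZ77 triple: (2, 2, 'e')


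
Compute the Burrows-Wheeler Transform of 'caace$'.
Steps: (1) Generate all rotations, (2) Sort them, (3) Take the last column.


Rotations (sorted):
  0: $caace -> last char: e
  1: aace$c -> last char: c
  2: ace$ca -> last char: a
  3: caace$ -> last char: $
  4: ce$caa -> last char: a
  5: e$caac -> last char: c


BWT = eca$ac


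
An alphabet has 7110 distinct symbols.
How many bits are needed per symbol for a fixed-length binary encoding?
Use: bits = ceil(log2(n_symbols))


log2(7110) = 12.7956
Bracket: 2^12 = 4096 < 7110 <= 2^13 = 8192
So ceil(log2(7110)) = 13

bits = ceil(log2(7110)) = ceil(12.7956) = 13 bits


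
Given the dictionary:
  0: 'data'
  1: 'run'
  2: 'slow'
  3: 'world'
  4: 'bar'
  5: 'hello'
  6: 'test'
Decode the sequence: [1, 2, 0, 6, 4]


Look up each index in the dictionary:
  1 -> 'run'
  2 -> 'slow'
  0 -> 'data'
  6 -> 'test'
  4 -> 'bar'

Decoded: "run slow data test bar"


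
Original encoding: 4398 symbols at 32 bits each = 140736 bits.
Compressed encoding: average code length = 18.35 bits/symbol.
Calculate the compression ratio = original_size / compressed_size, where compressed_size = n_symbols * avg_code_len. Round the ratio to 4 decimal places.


original_size = n_symbols * orig_bits = 4398 * 32 = 140736 bits
compressed_size = n_symbols * avg_code_len = 4398 * 18.35 = 80703.3 bits
ratio = original_size / compressed_size = 140736 / 80703.3 = 1.7439

Compression ratio = 1.7439


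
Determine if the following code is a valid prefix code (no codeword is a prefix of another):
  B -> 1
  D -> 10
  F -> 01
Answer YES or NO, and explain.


Checking each pair (does one codeword prefix another?):
  B='1' vs D='10': prefix -- VIOLATION

NO -- this is NOT a valid prefix code. B (1) is a prefix of D (10).


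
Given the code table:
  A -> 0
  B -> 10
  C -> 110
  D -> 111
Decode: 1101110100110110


Decoding:
110 -> C
111 -> D
0 -> A
10 -> B
0 -> A
110 -> C
110 -> C


Result: CDABACC


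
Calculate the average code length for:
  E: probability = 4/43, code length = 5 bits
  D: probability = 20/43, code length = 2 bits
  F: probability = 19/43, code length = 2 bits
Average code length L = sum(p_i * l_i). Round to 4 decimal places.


Weighted contributions p_i * l_i:
  E: (4/43) * 5 = 20/43
  D: (20/43) * 2 = 40/43
  F: (19/43) * 2 = 38/43
Sum = (20 + 40 + 38)/43 = 98/43

L = 98/43 = 2.2791 bits/symbol


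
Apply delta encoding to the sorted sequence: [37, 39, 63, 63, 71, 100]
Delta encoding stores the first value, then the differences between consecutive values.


First value: 37
Deltas:
  39 - 37 = 2
  63 - 39 = 24
  63 - 63 = 0
  71 - 63 = 8
  100 - 71 = 29


Delta encoded: [37, 2, 24, 0, 8, 29]


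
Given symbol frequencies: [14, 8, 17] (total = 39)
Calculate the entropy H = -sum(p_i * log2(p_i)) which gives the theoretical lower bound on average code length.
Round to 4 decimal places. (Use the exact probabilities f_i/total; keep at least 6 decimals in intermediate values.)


Per-symbol terms -p_i * log2(p_i) with p_i = f_i/39:
  p = 14/39 = 0.358974: log2(p) = -1.478047, -p*log2(p) = 0.530581
  p = 8/39 = 0.205128: log2(p) = -2.285402, -p*log2(p) = 0.468800
  p = 17/39 = 0.435897: log2(p) = -1.197939, -p*log2(p) = 0.522179
H = 0.530581 + 0.468800 + 0.522179 = 1.521560

H = 1.5216 bits/symbol


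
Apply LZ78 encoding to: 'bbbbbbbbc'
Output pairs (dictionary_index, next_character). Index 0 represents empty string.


LZ78 encoding steps:
Dictionary: {0: ''}
Step 1: w='' (idx 0), next='b' -> output (0, 'b'), add 'b' as idx 1
Step 2: w='b' (idx 1), next='b' -> output (1, 'b'), add 'bb' as idx 2
Step 3: w='bb' (idx 2), next='b' -> output (2, 'b'), add 'bbb' as idx 3
Step 4: w='bb' (idx 2), next='c' -> output (2, 'c'), add 'bbc' as idx 4


Encoded: [(0, 'b'), (1, 'b'), (2, 'b'), (2, 'c')]


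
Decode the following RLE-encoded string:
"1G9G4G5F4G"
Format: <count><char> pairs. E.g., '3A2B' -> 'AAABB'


Expanding each <count><char> pair:
  1G -> 'G'
  9G -> 'GGGGGGGGG'
  4G -> 'GGGG'
  5F -> 'FFFFF'
  4G -> 'GGGG'

Decoded = GGGGGGGGGGGGGGFFFFFGGGG


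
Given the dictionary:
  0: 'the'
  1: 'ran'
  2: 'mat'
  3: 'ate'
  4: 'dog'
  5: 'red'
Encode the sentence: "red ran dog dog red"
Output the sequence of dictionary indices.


Look up each word in the dictionary:
  'red' -> 5
  'ran' -> 1
  'dog' -> 4
  'dog' -> 4
  'red' -> 5

Encoded: [5, 1, 4, 4, 5]


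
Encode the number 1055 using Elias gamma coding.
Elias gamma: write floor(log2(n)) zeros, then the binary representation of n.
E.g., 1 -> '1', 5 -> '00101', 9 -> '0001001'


num_bits = floor(log2(1055)) + 1 = 11
leading_zeros = num_bits - 1 = 10
binary(1055) = 10000011111

Elias gamma(1055) = '0000000000' + '10000011111' = 000000000010000011111 (21 bits)


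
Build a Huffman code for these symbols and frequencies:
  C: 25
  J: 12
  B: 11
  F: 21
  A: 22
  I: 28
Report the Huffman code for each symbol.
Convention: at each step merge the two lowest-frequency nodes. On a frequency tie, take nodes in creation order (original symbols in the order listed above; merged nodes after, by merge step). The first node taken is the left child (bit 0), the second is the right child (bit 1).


Huffman tree construction:
Step 1: Merge B(11) + J(12) = 23
Step 2: Merge F(21) + A(22) = 43
Step 3: Merge (B+J)(23) + C(25) = 48
Step 4: Merge I(28) + (F+A)(43) = 71
Step 5: Merge ((B+J)+C)(48) + (I+(F+A))(71) = 119
Read each symbol's code off the tree from the root (left child = 0, right child = 1).

Codes:
  C: 01 (length 2)
  J: 001 (length 3)
  B: 000 (length 3)
  F: 110 (length 3)
  A: 111 (length 3)
  I: 10 (length 2)
Average code length: 304/119 = 2.5546 bits/symbol


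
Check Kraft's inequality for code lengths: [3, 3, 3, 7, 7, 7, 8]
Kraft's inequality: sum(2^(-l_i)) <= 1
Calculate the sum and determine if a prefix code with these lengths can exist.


Sum = 2^(-3) + 2^(-3) + 2^(-3) + 2^(-7) + 2^(-7) + 2^(-7) + 2^(-8)
    = 0.125 + 0.125 + 0.125 + 0.0078125 + 0.0078125 + 0.0078125 + 0.00390625
    = 103/256 = 0.40234375
Since 0.40234375 <= 1, Kraft's inequality IS satisfied.
A prefix code with these lengths CAN exist.

Kraft sum = 0.40234375. Satisfied.


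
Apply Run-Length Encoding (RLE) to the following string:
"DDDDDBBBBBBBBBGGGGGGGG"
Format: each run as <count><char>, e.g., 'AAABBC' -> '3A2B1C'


Scanning runs left to right:
  i=0: run of 'D' x 5 -> '5D'
  i=5: run of 'B' x 9 -> '9B'
  i=14: run of 'G' x 8 -> '8G'

RLE = 5D9B8G


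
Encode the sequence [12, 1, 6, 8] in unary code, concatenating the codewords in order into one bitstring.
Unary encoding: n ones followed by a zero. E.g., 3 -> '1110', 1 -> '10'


Encode each number as n ones followed by a terminating 0:
  12 -> 1111111111110 (13 bits)
  1 -> 10 (2 bits)
  6 -> 1111110 (7 bits)
  8 -> 111111110 (9 bits)
Total length = 13 + 2 + 7 + 9 = 31 bits.

Unary([12, 1, 6, 8]) = 1111111111110101111110111111110 (31 bits)


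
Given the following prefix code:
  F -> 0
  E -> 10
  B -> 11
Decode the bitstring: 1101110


Decoding step by step:
Bits 11 -> B
Bits 0 -> F
Bits 11 -> B
Bits 10 -> E


Decoded message: BFBE


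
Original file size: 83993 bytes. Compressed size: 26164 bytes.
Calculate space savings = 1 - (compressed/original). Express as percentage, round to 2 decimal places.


ratio = compressed/original = 26164/83993 = 0.311502
savings = 1 - ratio = 1 - 0.311502 = 0.688498
as a percentage: 0.688498 * 100 = 68.85%

Space savings = 1 - 26164/83993 = 68.85%


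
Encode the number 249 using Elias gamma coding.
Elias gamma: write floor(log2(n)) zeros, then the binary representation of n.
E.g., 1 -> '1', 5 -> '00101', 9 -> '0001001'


num_bits = floor(log2(249)) + 1 = 8
leading_zeros = num_bits - 1 = 7
binary(249) = 11111001

Elias gamma(249) = '0000000' + '11111001' = 000000011111001 (15 bits)


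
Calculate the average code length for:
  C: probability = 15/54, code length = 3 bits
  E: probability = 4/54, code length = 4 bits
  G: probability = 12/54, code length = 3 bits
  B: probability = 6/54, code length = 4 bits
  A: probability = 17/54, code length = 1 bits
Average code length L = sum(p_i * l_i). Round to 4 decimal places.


Weighted contributions p_i * l_i:
  C: (15/54) * 3 = 45/54
  E: (4/54) * 4 = 16/54
  G: (12/54) * 3 = 36/54
  B: (6/54) * 4 = 24/54
  A: (17/54) * 1 = 17/54
Sum = (45 + 16 + 36 + 24 + 17)/54 = 138/54

L = 138/54 = 2.5556 bits/symbol


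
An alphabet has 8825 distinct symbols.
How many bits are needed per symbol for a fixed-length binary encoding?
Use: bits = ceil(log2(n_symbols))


log2(8825) = 13.1074
Bracket: 2^13 = 8192 < 8825 <= 2^14 = 16384
So ceil(log2(8825)) = 14

bits = ceil(log2(8825)) = ceil(13.1074) = 14 bits


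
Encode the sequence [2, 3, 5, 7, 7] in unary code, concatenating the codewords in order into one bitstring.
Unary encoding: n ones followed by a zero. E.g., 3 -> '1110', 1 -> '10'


Encode each number as n ones followed by a terminating 0:
  2 -> 110 (3 bits)
  3 -> 1110 (4 bits)
  5 -> 111110 (6 bits)
  7 -> 11111110 (8 bits)
  7 -> 11111110 (8 bits)
Total length = 3 + 4 + 6 + 8 + 8 = 29 bits.

Unary([2, 3, 5, 7, 7]) = 11011101111101111111011111110 (29 bits)


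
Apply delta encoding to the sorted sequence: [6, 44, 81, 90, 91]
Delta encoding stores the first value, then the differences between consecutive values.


First value: 6
Deltas:
  44 - 6 = 38
  81 - 44 = 37
  90 - 81 = 9
  91 - 90 = 1


Delta encoded: [6, 38, 37, 9, 1]


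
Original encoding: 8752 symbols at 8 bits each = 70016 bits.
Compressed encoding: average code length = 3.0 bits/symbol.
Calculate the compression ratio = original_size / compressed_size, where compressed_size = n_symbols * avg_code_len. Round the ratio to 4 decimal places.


original_size = n_symbols * orig_bits = 8752 * 8 = 70016 bits
compressed_size = n_symbols * avg_code_len = 8752 * 3.0 = 26256.0 bits
ratio = original_size / compressed_size = 70016 / 26256.0 = 2.6667

Compression ratio = 2.6667


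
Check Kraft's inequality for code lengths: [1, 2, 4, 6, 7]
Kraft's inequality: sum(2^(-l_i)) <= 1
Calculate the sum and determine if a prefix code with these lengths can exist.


Sum = 2^(-1) + 2^(-2) + 2^(-4) + 2^(-6) + 2^(-7)
    = 0.5 + 0.25 + 0.0625 + 0.015625 + 0.0078125
    = 107/128 = 0.8359375
Since 0.8359375 <= 1, Kraft's inequality IS satisfied.
A prefix code with these lengths CAN exist.

Kraft sum = 0.8359375. Satisfied.


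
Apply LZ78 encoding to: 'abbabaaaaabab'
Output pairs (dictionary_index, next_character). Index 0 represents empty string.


LZ78 encoding steps:
Dictionary: {0: ''}
Step 1: w='' (idx 0), next='a' -> output (0, 'a'), add 'a' as idx 1
Step 2: w='' (idx 0), next='b' -> output (0, 'b'), add 'b' as idx 2
Step 3: w='b' (idx 2), next='a' -> output (2, 'a'), add 'ba' as idx 3
Step 4: w='ba' (idx 3), next='a' -> output (3, 'a'), add 'baa' as idx 4
Step 5: w='a' (idx 1), next='a' -> output (1, 'a'), add 'aa' as idx 5
Step 6: w='a' (idx 1), next='b' -> output (1, 'b'), add 'ab' as idx 6
Step 7: w='ab' (idx 6), end of input -> output (6, '')


Encoded: [(0, 'a'), (0, 'b'), (2, 'a'), (3, 'a'), (1, 'a'), (1, 'b'), (6, '')]


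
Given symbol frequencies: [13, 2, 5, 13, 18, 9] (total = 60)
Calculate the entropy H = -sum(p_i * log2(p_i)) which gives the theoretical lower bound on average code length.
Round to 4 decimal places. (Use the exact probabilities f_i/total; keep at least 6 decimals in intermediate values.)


Per-symbol terms -p_i * log2(p_i) with p_i = f_i/60:
  p = 13/60 = 0.216667: log2(p) = -2.206451, -p*log2(p) = 0.478064
  p = 2/60 = 0.033333: log2(p) = -4.906891, -p*log2(p) = 0.163563
  p = 5/60 = 0.083333: log2(p) = -3.584963, -p*log2(p) = 0.298747
  p = 13/60 = 0.216667: log2(p) = -2.206451, -p*log2(p) = 0.478064
  p = 18/60 = 0.300000: log2(p) = -1.736966, -p*log2(p) = 0.521090
  p = 9/60 = 0.150000: log2(p) = -2.736966, -p*log2(p) = 0.410545
H = 0.478064 + 0.163563 + 0.298747 + 0.478064 + 0.521090 + 0.410545 = 2.350073

H = 2.3501 bits/symbol


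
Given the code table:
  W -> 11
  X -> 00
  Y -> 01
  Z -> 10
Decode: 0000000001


Decoding:
00 -> X
00 -> X
00 -> X
00 -> X
01 -> Y


Result: XXXXY


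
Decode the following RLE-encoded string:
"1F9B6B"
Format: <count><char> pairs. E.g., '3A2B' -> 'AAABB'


Expanding each <count><char> pair:
  1F -> 'F'
  9B -> 'BBBBBBBBB'
  6B -> 'BBBBBB'

Decoded = FBBBBBBBBBBBBBBB


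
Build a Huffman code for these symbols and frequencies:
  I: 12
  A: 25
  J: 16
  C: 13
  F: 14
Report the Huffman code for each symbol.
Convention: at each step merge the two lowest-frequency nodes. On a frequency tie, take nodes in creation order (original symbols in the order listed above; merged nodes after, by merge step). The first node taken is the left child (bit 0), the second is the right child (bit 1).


Huffman tree construction:
Step 1: Merge I(12) + C(13) = 25
Step 2: Merge F(14) + J(16) = 30
Step 3: Merge A(25) + (I+C)(25) = 50
Step 4: Merge (F+J)(30) + (A+(I+C))(50) = 80
Read each symbol's code off the tree from the root (left child = 0, right child = 1).

Codes:
  I: 110 (length 3)
  A: 10 (length 2)
  J: 01 (length 2)
  C: 111 (length 3)
  F: 00 (length 2)
Average code length: 185/80 = 2.3125 bits/symbol


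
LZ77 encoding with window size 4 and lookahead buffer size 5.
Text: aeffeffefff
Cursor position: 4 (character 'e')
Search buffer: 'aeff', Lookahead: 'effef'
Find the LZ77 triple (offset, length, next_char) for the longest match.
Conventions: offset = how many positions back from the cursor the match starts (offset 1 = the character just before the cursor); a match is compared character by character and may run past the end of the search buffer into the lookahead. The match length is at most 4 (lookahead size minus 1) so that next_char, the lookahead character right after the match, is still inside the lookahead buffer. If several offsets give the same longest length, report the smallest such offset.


Try each offset into the search buffer:
  offset=1 (pos 3, char 'f'): match length 0
  offset=2 (pos 2, char 'f'): match length 0
  offset=3 (pos 1, char 'e'): match length 4
  offset=4 (pos 0, char 'a'): match length 0
Longest match has length 4 at offset 3.
next_char = character at position 4 + 4 = 8 -> 'f'

Best match: offset=3, length=4 (matching 'effe' starting at position 1)
LZ77 triple: (3, 4, 'f')


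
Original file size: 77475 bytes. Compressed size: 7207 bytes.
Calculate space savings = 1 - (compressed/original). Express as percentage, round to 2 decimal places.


ratio = compressed/original = 7207/77475 = 0.093024
savings = 1 - ratio = 1 - 0.093024 = 0.906976
as a percentage: 0.906976 * 100 = 90.7%

Space savings = 1 - 7207/77475 = 90.7%


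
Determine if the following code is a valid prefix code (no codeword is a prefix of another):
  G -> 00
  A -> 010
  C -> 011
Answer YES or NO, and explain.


Checking each pair (does one codeword prefix another?):
  G='00' vs A='010': no prefix
  G='00' vs C='011': no prefix
  A='010' vs G='00': no prefix
  A='010' vs C='011': no prefix
  C='011' vs G='00': no prefix
  C='011' vs A='010': no prefix
No violation found over all pairs.

YES -- this is a valid prefix code. No codeword is a prefix of any other codeword.


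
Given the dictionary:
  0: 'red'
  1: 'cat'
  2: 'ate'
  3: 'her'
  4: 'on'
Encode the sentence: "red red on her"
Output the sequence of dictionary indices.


Look up each word in the dictionary:
  'red' -> 0
  'red' -> 0
  'on' -> 4
  'her' -> 3

Encoded: [0, 0, 4, 3]


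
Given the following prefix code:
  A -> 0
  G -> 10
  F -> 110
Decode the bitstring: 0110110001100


Decoding step by step:
Bits 0 -> A
Bits 110 -> F
Bits 110 -> F
Bits 0 -> A
Bits 0 -> A
Bits 110 -> F
Bits 0 -> A


Decoded message: AFFAAFA


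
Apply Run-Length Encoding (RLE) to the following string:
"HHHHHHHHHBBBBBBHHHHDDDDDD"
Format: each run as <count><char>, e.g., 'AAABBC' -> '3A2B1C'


Scanning runs left to right:
  i=0: run of 'H' x 9 -> '9H'
  i=9: run of 'B' x 6 -> '6B'
  i=15: run of 'H' x 4 -> '4H'
  i=19: run of 'D' x 6 -> '6D'

RLE = 9H6B4H6D


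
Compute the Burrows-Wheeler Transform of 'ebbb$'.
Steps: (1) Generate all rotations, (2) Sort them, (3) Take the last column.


Rotations (sorted):
  0: $ebbb -> last char: b
  1: b$ebb -> last char: b
  2: bb$eb -> last char: b
  3: bbb$e -> last char: e
  4: ebbb$ -> last char: $


BWT = bbbe$


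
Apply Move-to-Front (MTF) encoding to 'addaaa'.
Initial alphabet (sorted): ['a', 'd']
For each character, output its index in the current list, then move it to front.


MTF encoding:
'a': index 0 in ['a', 'd'] -> ['a', 'd']
'd': index 1 in ['a', 'd'] -> ['d', 'a']
'd': index 0 in ['d', 'a'] -> ['d', 'a']
'a': index 1 in ['d', 'a'] -> ['a', 'd']
'a': index 0 in ['a', 'd'] -> ['a', 'd']
'a': index 0 in ['a', 'd'] -> ['a', 'd']


Output: [0, 1, 0, 1, 0, 0]


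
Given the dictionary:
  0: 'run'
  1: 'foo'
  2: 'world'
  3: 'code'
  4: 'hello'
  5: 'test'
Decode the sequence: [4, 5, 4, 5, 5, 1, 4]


Look up each index in the dictionary:
  4 -> 'hello'
  5 -> 'test'
  4 -> 'hello'
  5 -> 'test'
  5 -> 'test'
  1 -> 'foo'
  4 -> 'hello'

Decoded: "hello test hello test test foo hello"


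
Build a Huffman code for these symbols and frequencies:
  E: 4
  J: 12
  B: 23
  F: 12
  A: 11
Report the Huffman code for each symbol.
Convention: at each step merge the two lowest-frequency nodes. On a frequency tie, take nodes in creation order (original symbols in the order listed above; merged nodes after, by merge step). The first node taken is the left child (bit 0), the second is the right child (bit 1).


Huffman tree construction:
Step 1: Merge E(4) + A(11) = 15
Step 2: Merge J(12) + F(12) = 24
Step 3: Merge (E+A)(15) + B(23) = 38
Step 4: Merge (J+F)(24) + ((E+A)+B)(38) = 62
Read each symbol's code off the tree from the root (left child = 0, right child = 1).

Codes:
  E: 100 (length 3)
  J: 00 (length 2)
  B: 11 (length 2)
  F: 01 (length 2)
  A: 101 (length 3)
Average code length: 139/62 = 2.2419 bits/symbol


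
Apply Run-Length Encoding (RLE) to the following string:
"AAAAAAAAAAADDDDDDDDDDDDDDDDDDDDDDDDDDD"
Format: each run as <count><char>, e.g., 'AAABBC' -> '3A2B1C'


Scanning runs left to right:
  i=0: run of 'A' x 11 -> '11A'
  i=11: run of 'D' x 27 -> '27D'

RLE = 11A27D


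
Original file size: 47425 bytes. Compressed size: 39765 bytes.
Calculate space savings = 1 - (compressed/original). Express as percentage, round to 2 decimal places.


ratio = compressed/original = 39765/47425 = 0.838482
savings = 1 - ratio = 1 - 0.838482 = 0.161518
as a percentage: 0.161518 * 100 = 16.15%

Space savings = 1 - 39765/47425 = 16.15%


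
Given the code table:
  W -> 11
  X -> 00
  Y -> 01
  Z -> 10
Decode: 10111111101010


Decoding:
10 -> Z
11 -> W
11 -> W
11 -> W
10 -> Z
10 -> Z
10 -> Z


Result: ZWWWZZZ


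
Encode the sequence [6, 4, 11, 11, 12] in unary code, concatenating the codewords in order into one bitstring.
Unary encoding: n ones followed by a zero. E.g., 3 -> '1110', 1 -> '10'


Encode each number as n ones followed by a terminating 0:
  6 -> 1111110 (7 bits)
  4 -> 11110 (5 bits)
  11 -> 111111111110 (12 bits)
  11 -> 111111111110 (12 bits)
  12 -> 1111111111110 (13 bits)
Total length = 7 + 5 + 12 + 12 + 13 = 49 bits.

Unary([6, 4, 11, 11, 12]) = 1111110111101111111111101111111111101111111111110 (49 bits)


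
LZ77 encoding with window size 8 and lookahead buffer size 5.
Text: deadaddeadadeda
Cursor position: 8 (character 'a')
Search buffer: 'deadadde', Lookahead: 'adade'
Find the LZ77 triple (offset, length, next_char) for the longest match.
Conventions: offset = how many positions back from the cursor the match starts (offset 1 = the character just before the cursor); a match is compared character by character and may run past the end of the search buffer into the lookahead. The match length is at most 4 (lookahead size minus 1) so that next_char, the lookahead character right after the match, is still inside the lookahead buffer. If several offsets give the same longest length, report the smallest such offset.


Try each offset into the search buffer:
  offset=1 (pos 7, char 'e'): match length 0
  offset=2 (pos 6, char 'd'): match length 0
  offset=3 (pos 5, char 'd'): match length 0
  offset=4 (pos 4, char 'a'): match length 2
  offset=5 (pos 3, char 'd'): match length 0
  offset=6 (pos 2, char 'a'): match length 4
  offset=7 (pos 1, char 'e'): match length 0
  offset=8 (pos 0, char 'd'): match length 0
Longest match has length 4 at offset 6.
next_char = character at position 8 + 4 = 12 -> 'e'

Best match: offset=6, length=4 (matching 'adad' starting at position 2)
LZ77 triple: (6, 4, 'e')


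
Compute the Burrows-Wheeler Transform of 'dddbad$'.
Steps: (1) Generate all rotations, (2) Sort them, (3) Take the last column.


Rotations (sorted):
  0: $dddbad -> last char: d
  1: ad$dddb -> last char: b
  2: bad$ddd -> last char: d
  3: d$dddba -> last char: a
  4: dbad$dd -> last char: d
  5: ddbad$d -> last char: d
  6: dddbad$ -> last char: $


BWT = dbdadd$


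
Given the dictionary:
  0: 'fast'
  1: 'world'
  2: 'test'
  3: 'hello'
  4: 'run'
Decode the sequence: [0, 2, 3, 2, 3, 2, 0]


Look up each index in the dictionary:
  0 -> 'fast'
  2 -> 'test'
  3 -> 'hello'
  2 -> 'test'
  3 -> 'hello'
  2 -> 'test'
  0 -> 'fast'

Decoded: "fast test hello test hello test fast"


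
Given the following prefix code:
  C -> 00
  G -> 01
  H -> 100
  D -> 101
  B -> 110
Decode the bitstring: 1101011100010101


Decoding step by step:
Bits 110 -> B
Bits 101 -> D
Bits 110 -> B
Bits 00 -> C
Bits 101 -> D
Bits 01 -> G


Decoded message: BDBCDG


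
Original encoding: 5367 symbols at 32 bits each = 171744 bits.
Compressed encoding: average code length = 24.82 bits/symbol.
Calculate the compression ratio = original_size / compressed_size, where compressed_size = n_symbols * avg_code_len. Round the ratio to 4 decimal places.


original_size = n_symbols * orig_bits = 5367 * 32 = 171744 bits
compressed_size = n_symbols * avg_code_len = 5367 * 24.82 = 133208.94 bits
ratio = original_size / compressed_size = 171744 / 133208.94 = 1.2893

Compression ratio = 1.2893


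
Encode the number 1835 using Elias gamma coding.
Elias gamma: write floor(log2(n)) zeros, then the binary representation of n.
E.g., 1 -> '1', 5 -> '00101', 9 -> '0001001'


num_bits = floor(log2(1835)) + 1 = 11
leading_zeros = num_bits - 1 = 10
binary(1835) = 11100101011

Elias gamma(1835) = '0000000000' + '11100101011' = 000000000011100101011 (21 bits)


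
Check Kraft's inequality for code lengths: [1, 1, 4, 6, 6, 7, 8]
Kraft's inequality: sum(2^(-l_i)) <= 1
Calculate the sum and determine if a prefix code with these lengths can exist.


Sum = 2^(-1) + 2^(-1) + 2^(-4) + 2^(-6) + 2^(-6) + 2^(-7) + 2^(-8)
    = 0.5 + 0.5 + 0.0625 + 0.015625 + 0.015625 + 0.0078125 + 0.00390625
    = 283/256 = 1.10546875
Since 1.10546875 > 1, Kraft's inequality is NOT satisfied.
A prefix code with these lengths CANNOT exist.

Kraft sum = 1.10546875. Not satisfied.


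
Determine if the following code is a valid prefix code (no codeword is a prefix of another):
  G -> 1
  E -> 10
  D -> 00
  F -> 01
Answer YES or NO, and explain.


Checking each pair (does one codeword prefix another?):
  G='1' vs E='10': prefix -- VIOLATION

NO -- this is NOT a valid prefix code. G (1) is a prefix of E (10).


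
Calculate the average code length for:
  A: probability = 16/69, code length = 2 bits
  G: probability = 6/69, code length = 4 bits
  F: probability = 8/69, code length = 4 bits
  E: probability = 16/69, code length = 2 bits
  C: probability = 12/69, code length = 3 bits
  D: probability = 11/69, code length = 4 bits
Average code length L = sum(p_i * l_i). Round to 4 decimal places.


Weighted contributions p_i * l_i:
  A: (16/69) * 2 = 32/69
  G: (6/69) * 4 = 24/69
  F: (8/69) * 4 = 32/69
  E: (16/69) * 2 = 32/69
  C: (12/69) * 3 = 36/69
  D: (11/69) * 4 = 44/69
Sum = (32 + 24 + 32 + 32 + 36 + 44)/69 = 200/69

L = 200/69 = 2.8986 bits/symbol


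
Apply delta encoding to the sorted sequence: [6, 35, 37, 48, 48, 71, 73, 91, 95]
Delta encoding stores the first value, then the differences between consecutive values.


First value: 6
Deltas:
  35 - 6 = 29
  37 - 35 = 2
  48 - 37 = 11
  48 - 48 = 0
  71 - 48 = 23
  73 - 71 = 2
  91 - 73 = 18
  95 - 91 = 4


Delta encoded: [6, 29, 2, 11, 0, 23, 2, 18, 4]


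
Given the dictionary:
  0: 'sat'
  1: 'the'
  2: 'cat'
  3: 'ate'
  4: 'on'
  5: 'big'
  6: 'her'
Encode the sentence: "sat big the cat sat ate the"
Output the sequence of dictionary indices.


Look up each word in the dictionary:
  'sat' -> 0
  'big' -> 5
  'the' -> 1
  'cat' -> 2
  'sat' -> 0
  'ate' -> 3
  'the' -> 1

Encoded: [0, 5, 1, 2, 0, 3, 1]


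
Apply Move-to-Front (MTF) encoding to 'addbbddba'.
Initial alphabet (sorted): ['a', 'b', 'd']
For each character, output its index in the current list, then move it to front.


MTF encoding:
'a': index 0 in ['a', 'b', 'd'] -> ['a', 'b', 'd']
'd': index 2 in ['a', 'b', 'd'] -> ['d', 'a', 'b']
'd': index 0 in ['d', 'a', 'b'] -> ['d', 'a', 'b']
'b': index 2 in ['d', 'a', 'b'] -> ['b', 'd', 'a']
'b': index 0 in ['b', 'd', 'a'] -> ['b', 'd', 'a']
'd': index 1 in ['b', 'd', 'a'] -> ['d', 'b', 'a']
'd': index 0 in ['d', 'b', 'a'] -> ['d', 'b', 'a']
'b': index 1 in ['d', 'b', 'a'] -> ['b', 'd', 'a']
'a': index 2 in ['b', 'd', 'a'] -> ['a', 'b', 'd']


Output: [0, 2, 0, 2, 0, 1, 0, 1, 2]


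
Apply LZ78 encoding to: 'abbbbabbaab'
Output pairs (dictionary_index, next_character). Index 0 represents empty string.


LZ78 encoding steps:
Dictionary: {0: ''}
Step 1: w='' (idx 0), next='a' -> output (0, 'a'), add 'a' as idx 1
Step 2: w='' (idx 0), next='b' -> output (0, 'b'), add 'b' as idx 2
Step 3: w='b' (idx 2), next='b' -> output (2, 'b'), add 'bb' as idx 3
Step 4: w='b' (idx 2), next='a' -> output (2, 'a'), add 'ba' as idx 4
Step 5: w='bb' (idx 3), next='a' -> output (3, 'a'), add 'bba' as idx 5
Step 6: w='a' (idx 1), next='b' -> output (1, 'b'), add 'ab' as idx 6


Encoded: [(0, 'a'), (0, 'b'), (2, 'b'), (2, 'a'), (3, 'a'), (1, 'b')]


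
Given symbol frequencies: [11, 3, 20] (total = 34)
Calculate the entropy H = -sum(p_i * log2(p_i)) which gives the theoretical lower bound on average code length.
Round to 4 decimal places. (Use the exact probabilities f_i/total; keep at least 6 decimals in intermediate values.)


Per-symbol terms -p_i * log2(p_i) with p_i = f_i/34:
  p = 11/34 = 0.323529: log2(p) = -1.628031, -p*log2(p) = 0.526716
  p = 3/34 = 0.088235: log2(p) = -3.502500, -p*log2(p) = 0.309044
  p = 20/34 = 0.588235: log2(p) = -0.765535, -p*log2(p) = 0.450315
H = 0.526716 + 0.309044 + 0.450315 = 1.286075

H = 1.2861 bits/symbol


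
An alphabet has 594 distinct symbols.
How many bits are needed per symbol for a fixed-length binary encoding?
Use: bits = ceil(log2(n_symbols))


log2(594) = 9.2143
Bracket: 2^9 = 512 < 594 <= 2^10 = 1024
So ceil(log2(594)) = 10

bits = ceil(log2(594)) = ceil(9.2143) = 10 bits


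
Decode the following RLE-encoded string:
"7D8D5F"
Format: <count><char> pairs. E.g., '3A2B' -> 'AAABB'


Expanding each <count><char> pair:
  7D -> 'DDDDDDD'
  8D -> 'DDDDDDDD'
  5F -> 'FFFFF'

Decoded = DDDDDDDDDDDDDDDFFFFF


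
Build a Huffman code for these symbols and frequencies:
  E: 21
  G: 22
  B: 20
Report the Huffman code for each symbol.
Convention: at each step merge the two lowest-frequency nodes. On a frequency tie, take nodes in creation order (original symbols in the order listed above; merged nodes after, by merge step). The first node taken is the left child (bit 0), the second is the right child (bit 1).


Huffman tree construction:
Step 1: Merge B(20) + E(21) = 41
Step 2: Merge G(22) + (B+E)(41) = 63
Read each symbol's code off the tree from the root (left child = 0, right child = 1).

Codes:
  E: 11 (length 2)
  G: 0 (length 1)
  B: 10 (length 2)
Average code length: 104/63 = 1.6508 bits/symbol


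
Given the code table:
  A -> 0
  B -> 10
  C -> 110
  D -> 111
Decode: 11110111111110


Decoding:
111 -> D
10 -> B
111 -> D
111 -> D
110 -> C


Result: DBDDC


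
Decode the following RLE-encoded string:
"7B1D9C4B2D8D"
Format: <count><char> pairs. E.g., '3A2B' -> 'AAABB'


Expanding each <count><char> pair:
  7B -> 'BBBBBBB'
  1D -> 'D'
  9C -> 'CCCCCCCCC'
  4B -> 'BBBB'
  2D -> 'DD'
  8D -> 'DDDDDDDD'

Decoded = BBBBBBBDCCCCCCCCCBBBBDDDDDDDDDD


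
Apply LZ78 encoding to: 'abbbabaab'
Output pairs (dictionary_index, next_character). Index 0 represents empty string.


LZ78 encoding steps:
Dictionary: {0: ''}
Step 1: w='' (idx 0), next='a' -> output (0, 'a'), add 'a' as idx 1
Step 2: w='' (idx 0), next='b' -> output (0, 'b'), add 'b' as idx 2
Step 3: w='b' (idx 2), next='b' -> output (2, 'b'), add 'bb' as idx 3
Step 4: w='a' (idx 1), next='b' -> output (1, 'b'), add 'ab' as idx 4
Step 5: w='a' (idx 1), next='a' -> output (1, 'a'), add 'aa' as idx 5
Step 6: w='b' (idx 2), end of input -> output (2, '')


Encoded: [(0, 'a'), (0, 'b'), (2, 'b'), (1, 'b'), (1, 'a'), (2, '')]
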